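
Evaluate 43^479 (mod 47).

By repeated squaring mod 47: 43^1≡43, 43^2≡16, 43^4≡21, 43^8≡18, 43^16≡42, 43^32≡25, 43^64≡14, 43^128≡8, 43^256≡17.
Since 479 = 1 + 2 + 4 + 8 + 16 + 64 + 128 + 256 in binary, 43^479 ≡ 43·16·21·18·42·14·8·17 ≡ 38 (mod 47).

38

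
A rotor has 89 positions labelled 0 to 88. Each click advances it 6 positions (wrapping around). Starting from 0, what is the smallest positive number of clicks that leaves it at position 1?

89 = 14·6 + 5
6 = 1·5 + 1
5 = 5·1 + 0
Back-substituting gives 6·15 ≡ 1 (mod 89).

15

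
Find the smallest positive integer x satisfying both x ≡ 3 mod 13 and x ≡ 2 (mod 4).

42

Since 4·10 ≡ 1 (mod 13), take x = 2 + 4·((3−2)·10 mod 13) = 2 + 4·10 = 42.
Check: 42 mod 13 = 3, 42 mod 4 = 2.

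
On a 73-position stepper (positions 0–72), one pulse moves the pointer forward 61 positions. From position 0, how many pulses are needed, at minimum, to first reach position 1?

6

61·6 = 366 = 5·73 + 1, so 61⁻¹ ≡ 6 (mod 73).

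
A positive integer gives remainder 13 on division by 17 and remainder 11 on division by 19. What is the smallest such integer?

30

x ≡ 13 (mod 17) gives x ∈ {13, 30}.
The first of these with x mod 19 = 11 is 30.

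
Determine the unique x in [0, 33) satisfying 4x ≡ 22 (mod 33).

22

The inverse of 4 mod 33 is 25 (since 4·25 = 100 ≡ 1).
So x ≡ 25·22 = 550 ≡ 22 (mod 33).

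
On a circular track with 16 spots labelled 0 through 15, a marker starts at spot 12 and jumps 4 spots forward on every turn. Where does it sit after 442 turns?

4

442·4 = 1768.
1768 = 110·16 + 8, so 1768 mod 16 = 8.
(12 + 8) mod 16 = 4.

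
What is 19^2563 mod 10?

9

The units digit of 19^n cycles with period 2: 9, 1, …
2563 leaves remainder 1 on division by 2, so 19^2563 ends in 9.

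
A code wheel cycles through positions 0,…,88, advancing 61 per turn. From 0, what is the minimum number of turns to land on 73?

The inverse of 61 mod 89 is 54 (since 61·54 = 3294 ≡ 1).
Multiplying both sides by 54: x ≡ 54·73 = 3942 ≡ 26 (mod 89).
Check: 61·26 = 1586 = 17·89 + 73.

26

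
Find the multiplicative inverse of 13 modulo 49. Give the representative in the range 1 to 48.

34

49 = 3·13 + 10
13 = 1·10 + 3
10 = 3·3 + 1
3 = 3·1 + 0
Back-substituting gives 13·34 ≡ 1 (mod 49).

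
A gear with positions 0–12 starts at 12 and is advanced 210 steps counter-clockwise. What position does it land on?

10

210 − 16·13 = 2, so 210 ≡ 2 (mod 13).
(12 − 2) mod 13 = 10.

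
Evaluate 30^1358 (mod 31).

Successive squares of 30 mod 31: 30^1≡30, 30^2≡1, 30^4≡1, 30^8≡1, 30^16≡1, 30^32≡1, 30^64≡1, 30^128≡1, 30^256≡1, 30^512≡1, 30^1024≡1.
1358 = 2 + 4 + 8 + 64 + 256 + 1024, so 30^1358 ≡ 1·1·1·1·1·1 ≡ 1 (mod 31).

1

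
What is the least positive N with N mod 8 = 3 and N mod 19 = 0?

x ≡ 3 (mod 8) gives x ∈ {3, 11, 19}.
The first of these with x mod 19 = 0 is 19.

19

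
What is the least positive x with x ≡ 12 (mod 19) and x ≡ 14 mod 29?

Since 29·2 ≡ 1 (mod 19), take x = 14 + 29·((12−14)·2 mod 19) = 14 + 29·15 = 449.
Check: 449 mod 19 = 12, 449 mod 29 = 14.

449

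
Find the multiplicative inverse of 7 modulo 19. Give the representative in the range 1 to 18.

19 = 2·7 + 5
7 = 1·5 + 2
5 = 2·2 + 1
2 = 2·1 + 0
Back-substituting gives 7·11 ≡ 1 (mod 19).

11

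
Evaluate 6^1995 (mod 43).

1

Square-and-reduce mod 43: 6^1≡6, 6^2≡36, 6^4≡6, 6^8≡36, 6^16≡6, 6^32≡36, 6^64≡6, 6^128≡36, 6^256≡6, 6^512≡36, 6^1024≡6.
Since 1995 = 1 + 2 + 8 + 64 + 128 + 256 + 512 + 1024 in binary, 6^1995 ≡ 6·36·36·6·36·6·36·6 ≡ 1 (mod 43).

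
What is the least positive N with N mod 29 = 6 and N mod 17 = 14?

x ≡ 14 (mod 17) gives x ∈ {14, 31, 48, 65, 82, 99, 116, 133, …}.
The first of these with x mod 29 = 6 is 354.

354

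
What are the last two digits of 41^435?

01

Successive squares of 41 mod 100: 41^1≡41, 41^2≡81, 41^4≡61, 41^8≡21, 41^16≡41, 41^32≡81, 41^64≡61, 41^128≡21, 41^256≡41.
435 = 1 + 2 + 16 + 32 + 128 + 256, so 41^435 ≡ 41·81·41·81·21·41 ≡ 1 (mod 100).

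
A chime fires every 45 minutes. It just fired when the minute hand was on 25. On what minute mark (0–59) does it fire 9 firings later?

9·45 = 405.
405 − 6·60 = 45, so 405 ≡ 45 (mod 60).
(25 + 45) mod 60 = 10.

10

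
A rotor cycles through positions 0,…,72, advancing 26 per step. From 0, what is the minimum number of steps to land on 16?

The inverse of 26 mod 73 is 59 (since 26·59 = 1534 ≡ 1).
Multiplying both sides by 59: x ≡ 59·16 = 944 ≡ 68 (mod 73).
Check: 26·68 = 1768 = 24·73 + 16.

68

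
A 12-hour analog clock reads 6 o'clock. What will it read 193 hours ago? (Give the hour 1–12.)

193 mod 12 = 1 (since 16·12 = 192).
6 − 1 → 5 on a 12-hour dial.

5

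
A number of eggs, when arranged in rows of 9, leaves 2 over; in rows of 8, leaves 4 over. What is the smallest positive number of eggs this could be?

Since 8·8 ≡ 1 (mod 9), take x = 4 + 8·((2−4)·8 mod 9) = 4 + 8·2 = 20.
Check: 20 mod 9 = 2, 20 mod 8 = 4.

20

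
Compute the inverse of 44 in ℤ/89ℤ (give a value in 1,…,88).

44·87 = 3828 = 43·89 + 1, so 44⁻¹ ≡ 87 (mod 89).

87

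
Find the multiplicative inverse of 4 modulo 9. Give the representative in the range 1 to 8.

9 = 2·4 + 1
4 = 4·1 + 0
Back-substituting gives 4·7 ≡ 1 (mod 9).

7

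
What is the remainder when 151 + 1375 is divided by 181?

78

1375 − 7·181 = 108, so 1375 ≡ 108 (mod 181).
(151 + 108) mod 181 = 78.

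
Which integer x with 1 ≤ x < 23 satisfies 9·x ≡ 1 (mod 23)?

18

23 = 2·9 + 5
9 = 1·5 + 4
5 = 1·4 + 1
4 = 4·1 + 0
Back-substituting gives 9·18 ≡ 1 (mod 23).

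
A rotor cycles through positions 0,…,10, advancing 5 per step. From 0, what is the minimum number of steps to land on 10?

5⁻¹ ≡ 9 (mod 11) because 5·9 = 45 = 4·11 + 1.
Multiplying both sides by 9: x ≡ 9·10 = 90 ≡ 2 (mod 11).
Check: 5·2 = 10 = 0·11 + 10.

2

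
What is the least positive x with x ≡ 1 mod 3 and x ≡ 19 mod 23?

Since 23·2 ≡ 1 (mod 3), take x = 19 + 23·((1−19)·2 mod 3) = 19 + 23·0 = 19.
Check: 19 mod 3 = 1, 19 mod 23 = 19.

19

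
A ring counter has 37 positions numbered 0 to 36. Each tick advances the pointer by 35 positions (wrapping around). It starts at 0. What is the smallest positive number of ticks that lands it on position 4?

35⁻¹ ≡ 18 (mod 37) because 35·18 = 630 = 17·37 + 1.
So x ≡ 18·4 = 72 ≡ 35 (mod 37).

35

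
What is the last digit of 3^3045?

Last digits of 3^n: 3, 9, 7, 1 (period 4).
3045 leaves remainder 1 on division by 4, so 3^3045 ends in 3.

3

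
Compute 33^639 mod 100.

Square-and-reduce mod 100: 33^1≡33, 33^2≡89, 33^4≡21, 33^8≡41, 33^16≡81, 33^32≡61, 33^64≡21, 33^128≡41, 33^256≡81, 33^512≡61.
Since 639 = 1 + 2 + 4 + 8 + 16 + 32 + 64 + 512 in binary, 33^639 ≡ 33·89·21·41·81·61·21·61 ≡ 97 (mod 100).

97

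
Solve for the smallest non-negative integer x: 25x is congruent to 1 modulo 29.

7

25⁻¹ ≡ 7 (mod 29) because 25·7 = 175 = 6·29 + 1.
So x ≡ 7·1 = 7 ≡ 7 (mod 29).
Check: 25·7 = 175 = 6·29 + 1.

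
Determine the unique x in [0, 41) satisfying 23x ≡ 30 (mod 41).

23⁻¹ ≡ 25 (mod 41) because 23·25 = 575 = 14·41 + 1.
So x ≡ 25·30 = 750 ≡ 12 (mod 41).
Check: 23·12 = 276 = 6·41 + 30.

12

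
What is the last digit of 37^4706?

Last digits of 7^n: 7, 9, 3, 1 (period 4).
4706 leaves remainder 2 on division by 4, so 37^4706 ends in 9.

9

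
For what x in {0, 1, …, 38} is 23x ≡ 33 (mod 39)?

The inverse of 23 mod 39 is 17 (since 23·17 = 391 ≡ 1).
So x ≡ 17·33 = 561 ≡ 15 (mod 39).
Check: 23·15 = 345 = 8·39 + 33.

15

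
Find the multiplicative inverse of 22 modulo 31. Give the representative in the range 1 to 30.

24

31 = 1·22 + 9
22 = 2·9 + 4
9 = 2·4 + 1
4 = 4·1 + 0
Back-substituting gives 22·24 ≡ 1 (mod 31).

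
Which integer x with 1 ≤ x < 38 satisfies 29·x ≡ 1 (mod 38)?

38 = 1·29 + 9
29 = 3·9 + 2
9 = 4·2 + 1
2 = 2·1 + 0
Back-substituting gives 29·21 ≡ 1 (mod 38).

21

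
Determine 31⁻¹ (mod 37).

37 = 1·31 + 6
31 = 5·6 + 1
6 = 6·1 + 0
Back-substituting gives 31·6 ≡ 1 (mod 37).

6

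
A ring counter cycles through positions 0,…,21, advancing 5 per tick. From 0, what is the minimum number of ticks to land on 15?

3

The inverse of 5 mod 22 is 9 (since 5·9 = 45 ≡ 1).
So x ≡ 9·15 = 135 ≡ 3 (mod 22).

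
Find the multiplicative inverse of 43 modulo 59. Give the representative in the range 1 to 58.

59 = 1·43 + 16
43 = 2·16 + 11
16 = 1·11 + 5
11 = 2·5 + 1
5 = 5·1 + 0
Back-substituting gives 43·11 ≡ 1 (mod 59).

11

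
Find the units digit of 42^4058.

4

The units digit of 42^n cycles with period 4: 2, 4, 8, 6, …
4058 mod 4 = 2, so the last digit matches 2^2 = 4.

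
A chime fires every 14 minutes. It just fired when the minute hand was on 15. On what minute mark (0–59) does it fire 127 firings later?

127·14 = 1778.
1778 mod 60 = 38 (since 29·60 = 1740).
(15 + 38) mod 60 = 53.

53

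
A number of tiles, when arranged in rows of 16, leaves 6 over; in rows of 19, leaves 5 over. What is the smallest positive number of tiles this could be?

Since 19·11 ≡ 1 (mod 16), take x = 5 + 19·((6−5)·11 mod 16) = 5 + 19·11 = 214.
Check: 214 mod 16 = 6, 214 mod 19 = 5.

214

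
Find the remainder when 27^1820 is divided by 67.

14

By repeated squaring mod 67: 27^1≡27, 27^2≡59, 27^4≡64, 27^8≡9, 27^16≡14, 27^32≡62, 27^64≡25, 27^128≡22, 27^256≡15, 27^512≡24, 27^1024≡40.
Since 1820 = 4 + 8 + 16 + 256 + 512 + 1024 in binary, 27^1820 ≡ 64·9·14·15·24·40 ≡ 14 (mod 67).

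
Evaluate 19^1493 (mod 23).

Successive squares of 19 mod 23: 19^1≡19, 19^2≡16, 19^4≡3, 19^8≡9, 19^16≡12, 19^32≡6, 19^64≡13, 19^128≡8, 19^256≡18, 19^512≡2, 19^1024≡4.
Since 1493 = 1 + 4 + 16 + 64 + 128 + 256 + 1024 in binary, 19^1493 ≡ 19·3·12·13·8·18·4 ≡ 14 (mod 23).

14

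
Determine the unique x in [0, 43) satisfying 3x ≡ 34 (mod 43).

The inverse of 3 mod 43 is 29 (since 3·29 = 87 ≡ 1).
So x ≡ 29·34 = 986 ≡ 40 (mod 43).

40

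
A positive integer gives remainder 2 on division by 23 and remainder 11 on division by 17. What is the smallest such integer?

Since 17·19 ≡ 1 (mod 23), take x = 11 + 17·((2−11)·19 mod 23) = 11 + 17·13 = 232.
Check: 232 mod 23 = 2, 232 mod 17 = 11.

232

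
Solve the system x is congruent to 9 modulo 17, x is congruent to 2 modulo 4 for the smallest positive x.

Since 4·13 ≡ 1 (mod 17), take x = 2 + 4·((9−2)·13 mod 17) = 2 + 4·6 = 26.
Check: 26 mod 17 = 9, 26 mod 4 = 2.

26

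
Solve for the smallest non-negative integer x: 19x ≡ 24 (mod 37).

11

19⁻¹ ≡ 2 (mod 37) because 19·2 = 38 = 1·37 + 1.
So x ≡ 2·24 = 48 ≡ 11 (mod 37).
Check: 19·11 = 209 = 5·37 + 24.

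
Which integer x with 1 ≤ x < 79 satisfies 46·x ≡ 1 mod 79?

46·67 = 3082 = 39·79 + 1, so 46⁻¹ ≡ 67 (mod 79).

67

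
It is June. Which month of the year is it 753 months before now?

753 − 62·12 = 9, so 753 ≡ 9 (mod 12).
June − 9 months → September.

September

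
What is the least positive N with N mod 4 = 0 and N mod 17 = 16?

x ≡ 0 (mod 4) gives x ∈ {0, 4, 8, 12, 16}.
The first of these with x mod 17 = 16 is 16.

16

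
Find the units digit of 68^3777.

Last digits of 8^n: 8, 4, 2, 6 (period 4).
3777 mod 4 = 1, so the last digit matches 8^1 = 8.

8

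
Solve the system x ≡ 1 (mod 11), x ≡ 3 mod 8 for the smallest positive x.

67

x ≡ 3 (mod 8) gives x ∈ {3, 11, 19, 27, 35, 43, 51, 59, …}.
The first of these with x mod 11 = 1 is 67.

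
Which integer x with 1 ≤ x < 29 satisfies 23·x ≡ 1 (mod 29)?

24

23·24 = 552 = 19·29 + 1, so 23⁻¹ ≡ 24 (mod 29).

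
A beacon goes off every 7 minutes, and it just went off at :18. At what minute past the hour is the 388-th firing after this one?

34

388·7 = 2716.
2716 − 45·60 = 16, so 2716 ≡ 16 (mod 60).
(18 + 16) mod 60 = 34.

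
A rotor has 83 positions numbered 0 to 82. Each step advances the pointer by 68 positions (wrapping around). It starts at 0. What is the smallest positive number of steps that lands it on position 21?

65

68⁻¹ ≡ 11 (mod 83) because 68·11 = 748 = 9·83 + 1.
So x ≡ 11·21 = 231 ≡ 65 (mod 83).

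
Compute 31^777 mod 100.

11

Successive squares of 31 mod 100: 31^1≡31, 31^2≡61, 31^4≡21, 31^8≡41, 31^16≡81, 31^32≡61, 31^64≡21, 31^128≡41, 31^256≡81, 31^512≡61.
777 = 1 + 8 + 256 + 512, so 31^777 ≡ 31·41·81·61 ≡ 11 (mod 100).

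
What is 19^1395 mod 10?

9

Last digits of 9^n: 9, 1 (period 2).
1395 leaves remainder 1 on division by 2, so 19^1395 ends in 9.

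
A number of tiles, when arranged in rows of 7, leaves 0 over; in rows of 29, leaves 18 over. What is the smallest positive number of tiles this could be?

105

Since 29·1 ≡ 1 (mod 7), take x = 18 + 29·((0−18)·1 mod 7) = 18 + 29·3 = 105.
Check: 105 mod 7 = 0, 105 mod 29 = 18.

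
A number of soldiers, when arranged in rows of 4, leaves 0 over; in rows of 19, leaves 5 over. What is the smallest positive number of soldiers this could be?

x ≡ 0 (mod 4) gives x ∈ {0, 4, 8, 12, 16, 20, 24}.
The first of these with x mod 19 = 5 is 24.

24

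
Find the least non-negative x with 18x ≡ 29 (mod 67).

18⁻¹ ≡ 41 (mod 67) because 18·41 = 738 = 11·67 + 1.
So x ≡ 41·29 = 1189 ≡ 50 (mod 67).
Check: 18·50 = 900 = 13·67 + 29.

50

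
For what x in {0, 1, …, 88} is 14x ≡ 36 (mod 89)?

The inverse of 14 mod 89 is 70 (since 14·70 = 980 ≡ 1).
Multiplying both sides by 70: x ≡ 70·36 = 2520 ≡ 28 (mod 89).

28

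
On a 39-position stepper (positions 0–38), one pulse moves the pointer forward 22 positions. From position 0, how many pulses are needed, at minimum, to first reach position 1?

16

39 = 1·22 + 17
22 = 1·17 + 5
17 = 3·5 + 2
5 = 2·2 + 1
2 = 2·1 + 0
Back-substituting gives 22·16 ≡ 1 (mod 39).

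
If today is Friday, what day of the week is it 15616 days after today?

Thursday

15616 = 2230·7 + 6, so 15616 mod 7 = 6.
Friday + 6 days → Thursday.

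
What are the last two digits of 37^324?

61

By repeated squaring mod 100: 37^1≡37, 37^2≡69, 37^4≡61, 37^8≡21, 37^16≡41, 37^32≡81, 37^64≡61, 37^128≡21, 37^256≡41.
Since 324 = 4 + 64 + 256 in binary, 37^324 ≡ 61·61·41 ≡ 61 (mod 100).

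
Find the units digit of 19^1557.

Last digits of 9^n: 9, 1 (period 2).
1557 leaves remainder 1 on division by 2, so 19^1557 ends in 9.

9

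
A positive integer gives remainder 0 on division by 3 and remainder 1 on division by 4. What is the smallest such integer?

9

Since 4·1 ≡ 1 (mod 3), take x = 1 + 4·((0−1)·1 mod 3) = 1 + 4·2 = 9.
Check: 9 mod 3 = 0, 9 mod 4 = 1.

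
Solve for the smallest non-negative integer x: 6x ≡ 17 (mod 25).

7

The inverse of 6 mod 25 is 21 (since 6·21 = 126 ≡ 1).
Multiplying both sides by 21: x ≡ 21·17 = 357 ≡ 7 (mod 25).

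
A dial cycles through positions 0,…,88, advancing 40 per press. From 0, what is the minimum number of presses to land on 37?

61

The inverse of 40 mod 89 is 69 (since 40·69 = 2760 ≡ 1).
So x ≡ 69·37 = 2553 ≡ 61 (mod 89).
Check: 40·61 = 2440 = 27·89 + 37.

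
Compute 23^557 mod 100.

3

Square-and-reduce mod 100: 23^1≡23, 23^2≡29, 23^4≡41, 23^8≡81, 23^16≡61, 23^32≡21, 23^64≡41, 23^128≡81, 23^256≡61, 23^512≡21.
Since 557 = 1 + 4 + 8 + 32 + 512 in binary, 23^557 ≡ 23·41·81·21·21 ≡ 3 (mod 100).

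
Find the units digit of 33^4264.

1

Last digits of 3^n: 3, 9, 7, 1 (period 4).
4264 leaves remainder 0 on division by 4, so 33^4264 ends in 1.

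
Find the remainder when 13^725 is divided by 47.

38

By repeated squaring mod 47: 13^1≡13, 13^2≡28, 13^4≡32, 13^8≡37, 13^16≡6, 13^32≡36, 13^64≡27, 13^128≡24, 13^256≡12, 13^512≡3.
725 = 1 + 4 + 16 + 64 + 128 + 512, so 13^725 ≡ 13·32·6·27·24·3 ≡ 38 (mod 47).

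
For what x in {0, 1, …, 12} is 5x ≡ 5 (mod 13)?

1

The inverse of 5 mod 13 is 8 (since 5·8 = 40 ≡ 1).
Multiplying both sides by 8: x ≡ 8·5 = 40 ≡ 1 (mod 13).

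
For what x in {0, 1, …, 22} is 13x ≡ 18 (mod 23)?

13⁻¹ ≡ 16 (mod 23) because 13·16 = 208 = 9·23 + 1.
Multiplying both sides by 16: x ≡ 16·18 = 288 ≡ 12 (mod 23).

12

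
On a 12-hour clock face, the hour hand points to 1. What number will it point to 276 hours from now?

Dividing 276 by 12 gives quotient 23 and remainder 0.
1 + 0 → 1 on a 12-hour dial.

1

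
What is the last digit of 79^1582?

1

Last digits of 9^n: 9, 1 (period 2).
1582 mod 2 = 0, so the last digit matches 9^2 = 1.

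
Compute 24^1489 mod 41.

15

Successive squares of 24 mod 41: 24^1≡24, 24^2≡2, 24^4≡4, 24^8≡16, 24^16≡10, 24^32≡18, 24^64≡37, 24^128≡16, 24^256≡10, 24^512≡18, 24^1024≡37.
Since 1489 = 1 + 16 + 64 + 128 + 256 + 1024 in binary, 24^1489 ≡ 24·10·37·16·10·37 ≡ 15 (mod 41).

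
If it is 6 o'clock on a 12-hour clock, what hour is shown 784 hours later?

10

784 mod 12 = 4 (since 65·12 = 780).
6 + 4 → 10 on a 12-hour dial.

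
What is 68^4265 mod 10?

Last digits of 8^n: 8, 4, 2, 6 (period 4).
4265 mod 4 = 1, so the last digit matches 8^1 = 8.

8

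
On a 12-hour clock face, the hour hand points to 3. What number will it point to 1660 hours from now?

7

1660 = 138·12 + 4, so 1660 mod 12 = 4.
3 + 4 → 7 on a 12-hour dial.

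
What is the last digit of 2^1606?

Powers of 2 mod 10 repeat with period 4: 2, 4, 8, 6.
1606 leaves remainder 2 on division by 4, so 2^1606 ends in 4.

4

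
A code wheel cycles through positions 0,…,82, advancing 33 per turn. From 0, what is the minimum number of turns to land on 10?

33

33⁻¹ ≡ 78 (mod 83) because 33·78 = 2574 = 31·83 + 1.
Multiplying both sides by 78: x ≡ 78·10 = 780 ≡ 33 (mod 83).
Check: 33·33 = 1089 = 13·83 + 10.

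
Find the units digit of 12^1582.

4

Last digits of 2^n: 2, 4, 8, 6 (period 4).
1582 mod 4 = 2, so the last digit matches 2^2 = 4.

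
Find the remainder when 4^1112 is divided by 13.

Square-and-reduce mod 13: 4^1≡4, 4^2≡3, 4^4≡9, 4^8≡3, 4^16≡9, 4^32≡3, 4^64≡9, 4^128≡3, 4^256≡9, 4^512≡3, 4^1024≡9.
1112 = 8 + 16 + 64 + 1024, so 4^1112 ≡ 3·9·9·9 ≡ 3 (mod 13).

3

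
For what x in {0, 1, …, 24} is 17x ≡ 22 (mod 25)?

The inverse of 17 mod 25 is 3 (since 17·3 = 51 ≡ 1).
Multiplying both sides by 3: x ≡ 3·22 = 66 ≡ 16 (mod 25).

16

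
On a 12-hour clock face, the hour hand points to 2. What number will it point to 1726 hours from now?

Dividing 1726 by 12 gives quotient 143 and remainder 10.
2 + 10 → 12 on a 12-hour dial.

12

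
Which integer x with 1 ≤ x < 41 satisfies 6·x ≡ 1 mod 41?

7

6·7 = 42 = 1·41 + 1, so 6⁻¹ ≡ 7 (mod 41).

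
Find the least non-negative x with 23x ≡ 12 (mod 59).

The inverse of 23 mod 59 is 18 (since 23·18 = 414 ≡ 1).
So x ≡ 18·12 = 216 ≡ 39 (mod 59).

39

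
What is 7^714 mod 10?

Powers of 7 mod 10 repeat with period 4: 7, 9, 3, 1.
714 mod 4 = 2, so the last digit matches 7^2 = 9.

9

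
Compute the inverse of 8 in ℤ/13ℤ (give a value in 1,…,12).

5

13 = 1·8 + 5
8 = 1·5 + 3
5 = 1·3 + 2
3 = 1·2 + 1
2 = 2·1 + 0
Back-substituting gives 8·5 ≡ 1 (mod 13).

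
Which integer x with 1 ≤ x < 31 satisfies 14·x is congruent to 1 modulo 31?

31 = 2·14 + 3
14 = 4·3 + 2
3 = 1·2 + 1
2 = 2·1 + 0
Back-substituting gives 14·20 ≡ 1 (mod 31).

20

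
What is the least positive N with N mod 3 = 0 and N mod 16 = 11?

27

Since 16·1 ≡ 1 (mod 3), take x = 11 + 16·((0−11)·1 mod 3) = 11 + 16·1 = 27.
Check: 27 mod 3 = 0, 27 mod 16 = 11.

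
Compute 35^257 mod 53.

Square-and-reduce mod 53: 35^1≡35, 35^2≡6, 35^4≡36, 35^8≡24, 35^16≡46, 35^32≡49, 35^64≡16, 35^128≡44, 35^256≡28.
Since 257 = 1 + 256 in binary, 35^257 ≡ 35·28 ≡ 26 (mod 53).

26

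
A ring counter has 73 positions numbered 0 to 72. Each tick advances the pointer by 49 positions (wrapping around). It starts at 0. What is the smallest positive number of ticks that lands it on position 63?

The inverse of 49 mod 73 is 3 (since 49·3 = 147 ≡ 1).
Multiplying both sides by 3: x ≡ 3·63 = 189 ≡ 43 (mod 73).

43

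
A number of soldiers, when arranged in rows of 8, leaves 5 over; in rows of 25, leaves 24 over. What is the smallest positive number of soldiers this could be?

x ≡ 5 (mod 8) gives x ∈ {5, 13, 21, 29, 37, 45, 53, 61, …}.
The first of these with x mod 25 = 24 is 149.

149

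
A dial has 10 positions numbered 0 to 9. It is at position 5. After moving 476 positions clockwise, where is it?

476 = 47·10 + 6, so 476 mod 10 = 6.
(5 + 6) mod 10 = 1.

1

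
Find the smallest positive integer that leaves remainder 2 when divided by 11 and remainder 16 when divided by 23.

200

x ≡ 2 (mod 11) gives x ∈ {2, 13, 24, 35, 46, 57, 68, 79, …}.
The first of these with x mod 23 = 16 is 200.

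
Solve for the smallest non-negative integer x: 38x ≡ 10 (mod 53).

17

The inverse of 38 mod 53 is 7 (since 38·7 = 266 ≡ 1).
Multiplying both sides by 7: x ≡ 7·10 = 70 ≡ 17 (mod 53).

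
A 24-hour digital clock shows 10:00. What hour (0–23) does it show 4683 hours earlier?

7

4683 mod 24 = 3 (since 195·24 = 4680).
(10 − 3) mod 24 = 7.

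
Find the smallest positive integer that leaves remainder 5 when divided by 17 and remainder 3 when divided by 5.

73

Since 5·7 ≡ 1 (mod 17), take x = 3 + 5·((5−3)·7 mod 17) = 3 + 5·14 = 73.
Check: 73 mod 17 = 5, 73 mod 5 = 3.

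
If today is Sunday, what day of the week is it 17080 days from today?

Sunday

17080 − 2440·7 = 0, so 17080 ≡ 0 (mod 7).
Sunday + 0 days → Sunday.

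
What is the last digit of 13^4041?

The units digit of 13^n cycles with period 4: 3, 9, 7, 1, …
4041 leaves remainder 1 on division by 4, so 13^4041 ends in 3.

3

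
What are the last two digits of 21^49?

Successive squares of 21 mod 100: 21^1≡21, 21^2≡41, 21^4≡81, 21^8≡61, 21^16≡21, 21^32≡41.
49 = 1 + 16 + 32, so 21^49 ≡ 21·21·41 ≡ 81 (mod 100).

81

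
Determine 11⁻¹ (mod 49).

9

49 = 4·11 + 5
11 = 2·5 + 1
5 = 5·1 + 0
Back-substituting gives 11·9 ≡ 1 (mod 49).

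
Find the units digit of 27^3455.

3

Last digits of 7^n: 7, 9, 3, 1 (period 4).
3455 leaves remainder 3 on division by 4, so 27^3455 ends in 3.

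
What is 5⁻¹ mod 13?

8

5·8 = 40 = 3·13 + 1, so 5⁻¹ ≡ 8 (mod 13).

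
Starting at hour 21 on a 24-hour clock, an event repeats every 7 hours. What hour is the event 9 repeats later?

9·7 = 63.
63 = 2·24 + 15, so 63 mod 24 = 15.
(21 + 15) mod 24 = 12.

12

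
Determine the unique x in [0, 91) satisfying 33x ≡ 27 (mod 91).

67

33⁻¹ ≡ 80 (mod 91) because 33·80 = 2640 = 29·91 + 1.
Multiplying both sides by 80: x ≡ 80·27 = 2160 ≡ 67 (mod 91).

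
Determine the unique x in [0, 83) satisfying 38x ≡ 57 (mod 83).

43

38⁻¹ ≡ 59 (mod 83) because 38·59 = 2242 = 27·83 + 1.
Multiplying both sides by 59: x ≡ 59·57 = 3363 ≡ 43 (mod 83).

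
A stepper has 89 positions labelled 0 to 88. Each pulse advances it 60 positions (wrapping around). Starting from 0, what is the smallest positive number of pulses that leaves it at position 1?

46

60·46 = 2760 = 31·89 + 1, so 60⁻¹ ≡ 46 (mod 89).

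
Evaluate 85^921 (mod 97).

12

Square-and-reduce mod 97: 85^1≡85, 85^2≡47, 85^4≡75, 85^8≡96, 85^16≡1, 85^32≡1, 85^64≡1, 85^128≡1, 85^256≡1, 85^512≡1.
921 = 1 + 8 + 16 + 128 + 256 + 512, so 85^921 ≡ 85·96·1·1·1·1 ≡ 12 (mod 97).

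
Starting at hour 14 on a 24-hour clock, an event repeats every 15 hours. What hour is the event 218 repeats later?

218·15 = 3270.
Dividing 3270 by 24 gives quotient 136 and remainder 6.
(14 + 6) mod 24 = 20.

20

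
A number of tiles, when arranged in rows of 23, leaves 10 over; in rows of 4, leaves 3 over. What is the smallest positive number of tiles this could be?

x ≡ 3 (mod 4) gives x ∈ {3, 7, 11, 15, 19, 23, 27, 31, …}.
The first of these with x mod 23 = 10 is 79.

79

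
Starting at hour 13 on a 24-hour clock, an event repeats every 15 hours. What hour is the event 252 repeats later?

252·15 = 3780.
3780 mod 24 = 12 (since 157·24 = 3768).
(13 + 12) mod 24 = 1.

1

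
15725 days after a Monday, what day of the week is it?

Thursday

15725 mod 7 = 3 (since 2246·7 = 15722).
Monday + 3 days → Thursday.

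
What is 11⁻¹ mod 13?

6

11·6 = 66 = 5·13 + 1, so 11⁻¹ ≡ 6 (mod 13).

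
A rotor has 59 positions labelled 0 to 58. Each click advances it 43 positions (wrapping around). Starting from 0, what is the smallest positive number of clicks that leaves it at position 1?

11

43·11 = 473 = 8·59 + 1, so 43⁻¹ ≡ 11 (mod 59).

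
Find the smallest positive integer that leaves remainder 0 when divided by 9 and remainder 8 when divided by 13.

99

x ≡ 0 (mod 9) gives x ∈ {0, 9, 18, 27, 36, 45, 54, 63, …}.
The first of these with x mod 13 = 8 is 99.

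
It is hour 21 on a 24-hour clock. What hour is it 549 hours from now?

549 = 22·24 + 21, so 549 mod 24 = 21.
(21 + 21) mod 24 = 18.

18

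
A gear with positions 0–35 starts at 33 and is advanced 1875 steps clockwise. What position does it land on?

0

1875 = 52·36 + 3, so 1875 mod 36 = 3.
(33 + 3) mod 36 = 0.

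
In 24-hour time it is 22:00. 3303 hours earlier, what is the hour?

7

Dividing 3303 by 24 gives quotient 137 and remainder 15.
(22 − 15) mod 24 = 7.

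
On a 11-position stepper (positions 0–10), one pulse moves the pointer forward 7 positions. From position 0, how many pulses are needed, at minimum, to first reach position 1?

8

11 = 1·7 + 4
7 = 1·4 + 3
4 = 1·3 + 1
3 = 3·1 + 0
Back-substituting gives 7·8 ≡ 1 (mod 11).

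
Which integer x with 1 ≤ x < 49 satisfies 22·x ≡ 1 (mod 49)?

29

49 = 2·22 + 5
22 = 4·5 + 2
5 = 2·2 + 1
2 = 2·1 + 0
Back-substituting gives 22·29 ≡ 1 (mod 49).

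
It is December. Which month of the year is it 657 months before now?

March

657 = 54·12 + 9, so 657 mod 12 = 9.
December − 9 months → March.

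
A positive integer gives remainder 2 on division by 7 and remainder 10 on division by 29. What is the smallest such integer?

Since 29·1 ≡ 1 (mod 7), take x = 10 + 29·((2−10)·1 mod 7) = 10 + 29·6 = 184.
Check: 184 mod 7 = 2, 184 mod 29 = 10.

184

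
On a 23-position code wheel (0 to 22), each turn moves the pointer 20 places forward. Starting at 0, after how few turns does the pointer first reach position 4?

20⁻¹ ≡ 15 (mod 23) because 20·15 = 300 = 13·23 + 1.
Multiplying both sides by 15: x ≡ 15·4 = 60 ≡ 14 (mod 23).

14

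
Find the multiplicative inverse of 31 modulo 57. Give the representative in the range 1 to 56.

31·46 = 1426 = 25·57 + 1, so 31⁻¹ ≡ 46 (mod 57).

46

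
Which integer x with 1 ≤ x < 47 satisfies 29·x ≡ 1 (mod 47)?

47 = 1·29 + 18
29 = 1·18 + 11
18 = 1·11 + 7
11 = 1·7 + 4
7 = 1·4 + 3
4 = 1·3 + 1
3 = 3·1 + 0
Back-substituting gives 29·13 ≡ 1 (mod 47).

13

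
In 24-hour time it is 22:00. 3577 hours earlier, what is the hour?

3577 = 149·24 + 1, so 3577 mod 24 = 1.
(22 − 1) mod 24 = 21.

21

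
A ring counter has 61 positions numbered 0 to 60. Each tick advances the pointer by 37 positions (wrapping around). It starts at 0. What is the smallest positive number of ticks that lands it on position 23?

The inverse of 37 mod 61 is 33 (since 37·33 = 1221 ≡ 1).
Multiplying both sides by 33: x ≡ 33·23 = 759 ≡ 27 (mod 61).
Check: 37·27 = 999 = 16·61 + 23.

27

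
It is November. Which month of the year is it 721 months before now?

721 mod 12 = 1 (since 60·12 = 720).
November − 1 month → October.

October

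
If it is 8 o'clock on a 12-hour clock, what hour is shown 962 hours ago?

962 = 80·12 + 2, so 962 mod 12 = 2.
8 − 2 → 6 on a 12-hour dial.

6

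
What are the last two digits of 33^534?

By repeated squaring mod 100: 33^1≡33, 33^2≡89, 33^4≡21, 33^8≡41, 33^16≡81, 33^32≡61, 33^64≡21, 33^128≡41, 33^256≡81, 33^512≡61.
Since 534 = 2 + 4 + 16 + 512 in binary, 33^534 ≡ 89·21·81·61 ≡ 29 (mod 100).

29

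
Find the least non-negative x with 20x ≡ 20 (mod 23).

1

The inverse of 20 mod 23 is 15 (since 20·15 = 300 ≡ 1).
Multiplying both sides by 15: x ≡ 15·20 = 300 ≡ 1 (mod 23).
Check: 20·1 = 20 = 0·23 + 20.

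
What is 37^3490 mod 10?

The units digit of 37^n cycles with period 4: 7, 9, 3, 1, …
3490 leaves remainder 2 on division by 4, so 37^3490 ends in 9.

9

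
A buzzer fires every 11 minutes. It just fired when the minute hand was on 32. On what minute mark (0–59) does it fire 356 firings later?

356·11 = 3916.
3916 = 65·60 + 16, so 3916 mod 60 = 16.
(32 + 16) mod 60 = 48.

48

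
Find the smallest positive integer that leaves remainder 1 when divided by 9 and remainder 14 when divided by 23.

Since 23·2 ≡ 1 (mod 9), take x = 14 + 23·((1−14)·2 mod 9) = 14 + 23·1 = 37.
Check: 37 mod 9 = 1, 37 mod 23 = 14.

37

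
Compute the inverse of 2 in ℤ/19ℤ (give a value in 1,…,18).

10

19 = 9·2 + 1
2 = 2·1 + 0
Back-substituting gives 2·10 ≡ 1 (mod 19).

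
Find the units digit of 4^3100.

The units digit of 4^n cycles with period 2: 4, 6, …
3100 mod 2 = 0, so the last digit matches 4^2 = 6.

6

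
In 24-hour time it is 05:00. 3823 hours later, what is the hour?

12

3823 = 159·24 + 7, so 3823 mod 24 = 7.
(5 + 7) mod 24 = 12.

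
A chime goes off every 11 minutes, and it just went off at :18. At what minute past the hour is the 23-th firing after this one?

23·11 = 253.
253 − 4·60 = 13, so 253 ≡ 13 (mod 60).
(18 + 13) mod 60 = 31.

31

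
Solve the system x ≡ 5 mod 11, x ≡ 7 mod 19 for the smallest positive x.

159

Since 19·7 ≡ 1 (mod 11), take x = 7 + 19·((5−7)·7 mod 11) = 7 + 19·8 = 159.
Check: 159 mod 11 = 5, 159 mod 19 = 7.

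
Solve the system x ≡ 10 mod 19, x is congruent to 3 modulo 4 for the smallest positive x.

Since 4·5 ≡ 1 (mod 19), take x = 3 + 4·((10−3)·5 mod 19) = 3 + 4·16 = 67.
Check: 67 mod 19 = 10, 67 mod 4 = 3.

67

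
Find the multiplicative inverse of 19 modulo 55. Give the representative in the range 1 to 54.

29

19·29 = 551 = 10·55 + 1, so 19⁻¹ ≡ 29 (mod 55).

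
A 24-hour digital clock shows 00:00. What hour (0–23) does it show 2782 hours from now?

22

Dividing 2782 by 24 gives quotient 115 and remainder 22.
(0 + 22) mod 24 = 22.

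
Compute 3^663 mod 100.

27

By repeated squaring mod 100: 3^1≡3, 3^2≡9, 3^4≡81, 3^8≡61, 3^16≡21, 3^32≡41, 3^64≡81, 3^128≡61, 3^256≡21, 3^512≡41.
Since 663 = 1 + 2 + 4 + 16 + 128 + 512 in binary, 3^663 ≡ 3·9·81·21·61·41 ≡ 27 (mod 100).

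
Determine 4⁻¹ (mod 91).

4·23 = 92 = 1·91 + 1, so 4⁻¹ ≡ 23 (mod 91).

23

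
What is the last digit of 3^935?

Powers of 3 mod 10 repeat with period 4: 3, 9, 7, 1.
935 leaves remainder 3 on division by 4, so 3^935 ends in 7.

7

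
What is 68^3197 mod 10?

8

The units digit of 68^n cycles with period 4: 8, 4, 2, 6, …
3197 leaves remainder 1 on division by 4, so 68^3197 ends in 8.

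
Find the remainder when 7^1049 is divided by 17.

10

Square-and-reduce mod 17: 7^1≡7, 7^2≡15, 7^4≡4, 7^8≡16, 7^16≡1, 7^32≡1, 7^64≡1, 7^128≡1, 7^256≡1, 7^512≡1, 7^1024≡1.
Since 1049 = 1 + 8 + 16 + 1024 in binary, 7^1049 ≡ 7·16·1·1 ≡ 10 (mod 17).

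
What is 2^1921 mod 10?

2

Powers of 2 mod 10 repeat with period 4: 2, 4, 8, 6.
1921 leaves remainder 1 on division by 4, so 2^1921 ends in 2.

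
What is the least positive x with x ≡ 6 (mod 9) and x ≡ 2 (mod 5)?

x ≡ 2 (mod 5) gives x ∈ {2, 7, 12, 17, 22, 27, 32, 37, …}.
The first of these with x mod 9 = 6 is 42.

42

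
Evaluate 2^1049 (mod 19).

Square-and-reduce mod 19: 2^1≡2, 2^2≡4, 2^4≡16, 2^8≡9, 2^16≡5, 2^32≡6, 2^64≡17, 2^128≡4, 2^256≡16, 2^512≡9, 2^1024≡5.
Since 1049 = 1 + 8 + 16 + 1024 in binary, 2^1049 ≡ 2·9·5·5 ≡ 13 (mod 19).

13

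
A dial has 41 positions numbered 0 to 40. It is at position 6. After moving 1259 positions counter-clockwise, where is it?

1259 = 30·41 + 29, so 1259 mod 41 = 29.
(6 − 29) mod 41 = 18.

18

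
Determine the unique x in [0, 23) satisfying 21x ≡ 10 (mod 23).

18

21⁻¹ ≡ 11 (mod 23) because 21·11 = 231 = 10·23 + 1.
Multiplying both sides by 11: x ≡ 11·10 = 110 ≡ 18 (mod 23).
Check: 21·18 = 378 = 16·23 + 10.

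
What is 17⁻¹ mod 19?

17·9 = 153 = 8·19 + 1, so 17⁻¹ ≡ 9 (mod 19).

9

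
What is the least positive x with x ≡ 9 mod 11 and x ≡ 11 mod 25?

Since 25·4 ≡ 1 (mod 11), take x = 11 + 25·((9−11)·4 mod 11) = 11 + 25·3 = 86.
Check: 86 mod 11 = 9, 86 mod 25 = 11.

86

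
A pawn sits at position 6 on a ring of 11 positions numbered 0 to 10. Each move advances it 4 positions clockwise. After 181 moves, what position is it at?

4

181·4 = 724.
724 = 65·11 + 9, so 724 mod 11 = 9.
(6 + 9) mod 11 = 4.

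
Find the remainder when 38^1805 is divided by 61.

Square-and-reduce mod 61: 38^1≡38, 38^2≡41, 38^4≡34, 38^8≡58, 38^16≡9, 38^32≡20, 38^64≡34, 38^128≡58, 38^256≡9, 38^512≡20, 38^1024≡34.
Since 1805 = 1 + 4 + 8 + 256 + 512 + 1024 in binary, 38^1805 ≡ 38·34·58·9·20·34 ≡ 11 (mod 61).

11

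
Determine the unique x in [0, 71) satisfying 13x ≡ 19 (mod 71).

The inverse of 13 mod 71 is 11 (since 13·11 = 143 ≡ 1).
So x ≡ 11·19 = 209 ≡ 67 (mod 71).
Check: 13·67 = 871 = 12·71 + 19.

67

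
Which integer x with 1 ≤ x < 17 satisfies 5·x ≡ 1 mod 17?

17 = 3·5 + 2
5 = 2·2 + 1
2 = 2·1 + 0
Back-substituting gives 5·7 ≡ 1 (mod 17).

7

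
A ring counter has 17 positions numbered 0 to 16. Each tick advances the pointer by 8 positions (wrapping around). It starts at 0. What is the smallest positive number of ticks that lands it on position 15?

8⁻¹ ≡ 15 (mod 17) because 8·15 = 120 = 7·17 + 1.
So x ≡ 15·15 = 225 ≡ 4 (mod 17).

4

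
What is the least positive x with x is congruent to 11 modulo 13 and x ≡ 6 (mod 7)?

76

Since 7·2 ≡ 1 (mod 13), take x = 6 + 7·((11−6)·2 mod 13) = 6 + 7·10 = 76.
Check: 76 mod 13 = 11, 76 mod 7 = 6.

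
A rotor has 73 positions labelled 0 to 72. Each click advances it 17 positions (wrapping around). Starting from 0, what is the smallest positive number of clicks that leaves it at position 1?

43

73 = 4·17 + 5
17 = 3·5 + 2
5 = 2·2 + 1
2 = 2·1 + 0
Back-substituting gives 17·43 ≡ 1 (mod 73).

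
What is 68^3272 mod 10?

Powers of 8 mod 10 repeat with period 4: 8, 4, 2, 6.
3272 mod 4 = 0, so the last digit matches 8^4 = 6.

6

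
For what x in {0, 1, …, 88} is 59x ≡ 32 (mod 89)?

59⁻¹ ≡ 86 (mod 89) because 59·86 = 5074 = 57·89 + 1.
Multiplying both sides by 86: x ≡ 86·32 = 2752 ≡ 82 (mod 89).
Check: 59·82 = 4838 = 54·89 + 32.

82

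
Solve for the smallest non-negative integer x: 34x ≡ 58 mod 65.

17

The inverse of 34 mod 65 is 44 (since 34·44 = 1496 ≡ 1).
Multiplying both sides by 44: x ≡ 44·58 = 2552 ≡ 17 (mod 65).
Check: 34·17 = 578 = 8·65 + 58.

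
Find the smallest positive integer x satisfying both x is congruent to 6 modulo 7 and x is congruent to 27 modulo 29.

x ≡ 6 (mod 7) gives x ∈ {6, 13, 20, 27}.
The first of these with x mod 29 = 27 is 27.

27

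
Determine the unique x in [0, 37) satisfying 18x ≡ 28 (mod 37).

18

The inverse of 18 mod 37 is 35 (since 18·35 = 630 ≡ 1).
Multiplying both sides by 35: x ≡ 35·28 = 980 ≡ 18 (mod 37).
Check: 18·18 = 324 = 8·37 + 28.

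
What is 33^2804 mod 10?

1

Last digits of 3^n: 3, 9, 7, 1 (period 4).
2804 mod 4 = 0, so the last digit matches 3^4 = 1.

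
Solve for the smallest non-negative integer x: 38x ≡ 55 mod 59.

38⁻¹ ≡ 14 (mod 59) because 38·14 = 532 = 9·59 + 1.
So x ≡ 14·55 = 770 ≡ 3 (mod 59).
Check: 38·3 = 114 = 1·59 + 55.

3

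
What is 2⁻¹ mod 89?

89 = 44·2 + 1
2 = 2·1 + 0
Back-substituting gives 2·45 ≡ 1 (mod 89).

45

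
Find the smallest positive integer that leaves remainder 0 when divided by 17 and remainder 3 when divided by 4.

51

x ≡ 3 (mod 4) gives x ∈ {3, 7, 11, 15, 19, 23, 27, 31, …}.
The first of these with x mod 17 = 0 is 51.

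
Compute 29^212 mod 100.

Successive squares of 29 mod 100: 29^1≡29, 29^2≡41, 29^4≡81, 29^8≡61, 29^16≡21, 29^32≡41, 29^64≡81, 29^128≡61.
Since 212 = 4 + 16 + 64 + 128 in binary, 29^212 ≡ 81·21·81·61 ≡ 41 (mod 100).

41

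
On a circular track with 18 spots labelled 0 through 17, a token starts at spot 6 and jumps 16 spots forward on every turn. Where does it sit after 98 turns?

8

98·16 = 1568.
1568 − 87·18 = 2, so 1568 ≡ 2 (mod 18).
(6 + 2) mod 18 = 8.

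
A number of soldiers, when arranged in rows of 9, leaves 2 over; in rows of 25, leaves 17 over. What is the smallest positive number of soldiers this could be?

x ≡ 2 (mod 9) gives x ∈ {2, 11, 20, 29, 38, 47, 56, 65, …}.
The first of these with x mod 25 = 17 is 92.

92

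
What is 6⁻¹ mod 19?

16

6·16 = 96 = 5·19 + 1, so 6⁻¹ ≡ 16 (mod 19).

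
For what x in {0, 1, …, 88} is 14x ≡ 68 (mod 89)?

14⁻¹ ≡ 70 (mod 89) because 14·70 = 980 = 11·89 + 1.
Multiplying both sides by 70: x ≡ 70·68 = 4760 ≡ 43 (mod 89).

43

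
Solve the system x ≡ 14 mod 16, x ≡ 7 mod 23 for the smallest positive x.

x ≡ 14 (mod 16) gives x ∈ {14, 30}.
The first of these with x mod 23 = 7 is 30.

30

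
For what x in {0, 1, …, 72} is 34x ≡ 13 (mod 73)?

34⁻¹ ≡ 58 (mod 73) because 34·58 = 1972 = 27·73 + 1.
So x ≡ 58·13 = 754 ≡ 24 (mod 73).

24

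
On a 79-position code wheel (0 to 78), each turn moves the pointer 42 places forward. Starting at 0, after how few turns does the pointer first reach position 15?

The inverse of 42 mod 79 is 32 (since 42·32 = 1344 ≡ 1).
So x ≡ 32·15 = 480 ≡ 6 (mod 79).
Check: 42·6 = 252 = 3·79 + 15.

6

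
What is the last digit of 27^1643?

Powers of 7 mod 10 repeat with period 4: 7, 9, 3, 1.
1643 mod 4 = 3, so the last digit matches 7^3 = 3.

3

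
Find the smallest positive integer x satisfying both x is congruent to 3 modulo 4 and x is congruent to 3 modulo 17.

Since 17·1 ≡ 1 (mod 4), take x = 3 + 17·((3−3)·1 mod 4) = 3 + 17·0 = 3.
Check: 3 mod 4 = 3, 3 mod 17 = 3.

3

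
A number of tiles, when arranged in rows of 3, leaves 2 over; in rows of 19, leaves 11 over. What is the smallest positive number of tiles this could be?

11

Since 19·1 ≡ 1 (mod 3), take x = 11 + 19·((2−11)·1 mod 3) = 11 + 19·0 = 11.
Check: 11 mod 3 = 2, 11 mod 19 = 11.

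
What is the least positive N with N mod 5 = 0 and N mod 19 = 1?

20

Since 19·4 ≡ 1 (mod 5), take x = 1 + 19·((0−1)·4 mod 5) = 1 + 19·1 = 20.
Check: 20 mod 5 = 0, 20 mod 19 = 1.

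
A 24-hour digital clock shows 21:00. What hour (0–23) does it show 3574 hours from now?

19

Dividing 3574 by 24 gives quotient 148 and remainder 22.
(21 + 22) mod 24 = 19.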